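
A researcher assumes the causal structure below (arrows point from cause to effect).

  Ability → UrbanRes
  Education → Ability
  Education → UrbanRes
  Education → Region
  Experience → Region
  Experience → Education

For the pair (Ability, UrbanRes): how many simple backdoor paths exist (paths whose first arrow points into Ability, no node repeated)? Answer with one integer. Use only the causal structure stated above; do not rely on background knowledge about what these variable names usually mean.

1

A backdoor path from Ability to UrbanRes is any simple undirected path whose first edge points into Ability (i.e. leaves Ability via a parent).
Parents of Ability: {Education}.
Enumerating:
  P1: Ability <- Education -> UrbanRes
That exhausts the simple backdoor paths. Count: 1.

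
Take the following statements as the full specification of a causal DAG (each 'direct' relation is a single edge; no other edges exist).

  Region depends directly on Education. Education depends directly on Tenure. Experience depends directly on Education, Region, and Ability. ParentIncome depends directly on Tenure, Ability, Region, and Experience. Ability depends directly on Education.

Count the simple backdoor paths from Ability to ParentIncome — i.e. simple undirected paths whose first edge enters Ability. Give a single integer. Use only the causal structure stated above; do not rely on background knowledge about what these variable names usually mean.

A backdoor path from Ability to ParentIncome is any simple undirected path whose first edge points into Ability (i.e. leaves Ability via a parent).
Parents of Ability: {Education}.
Enumerating:
  P1: Ability <- Education <- Tenure -> ParentIncome
  P2: Ability <- Education -> Region -> Experience -> ParentIncome
  P3: Ability <- Education -> Region -> ParentIncome
  P4: Ability <- Education -> Experience <- Region -> ParentIncome
  P5: Ability <- Education -> Experience -> ParentIncome
That exhausts the simple backdoor paths. Count: 5.

5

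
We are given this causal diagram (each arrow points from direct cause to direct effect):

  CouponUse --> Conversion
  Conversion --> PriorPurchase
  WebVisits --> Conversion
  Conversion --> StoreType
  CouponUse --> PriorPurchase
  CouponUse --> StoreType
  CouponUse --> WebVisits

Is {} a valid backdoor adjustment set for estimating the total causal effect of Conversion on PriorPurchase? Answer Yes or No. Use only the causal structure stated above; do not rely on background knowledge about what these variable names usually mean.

No

Backdoor paths from Conversion to PriorPurchase (paths whose first edge points into Conversion):
  P1: Conversion <- CouponUse -> PriorPurchase
  P2: Conversion <- WebVisits <- CouponUse -> PriorPurchase
Condition 1 (no descendant of Conversion in the set): holds — descendants of Conversion are {PriorPurchase, StoreType}; none are in {}.
Condition 2 (every backdoor path blocked by {}):
  P1: open — no interior node is in the conditioning set.
  P2: open — no interior node is in the conditioning set.
{} does not satisfy the backdoor criterion.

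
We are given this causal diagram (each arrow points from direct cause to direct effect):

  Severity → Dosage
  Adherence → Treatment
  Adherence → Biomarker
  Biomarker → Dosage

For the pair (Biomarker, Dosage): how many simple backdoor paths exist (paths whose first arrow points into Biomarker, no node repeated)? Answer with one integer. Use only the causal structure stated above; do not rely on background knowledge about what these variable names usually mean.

0

A backdoor path from Biomarker to Dosage is any simple undirected path whose first edge points into Biomarker (i.e. leaves Biomarker via a parent).
Parents of Biomarker: {Adherence}.
No simple path from any parent of Biomarker reaches Dosage without revisiting Biomarker, so there are no backdoor paths.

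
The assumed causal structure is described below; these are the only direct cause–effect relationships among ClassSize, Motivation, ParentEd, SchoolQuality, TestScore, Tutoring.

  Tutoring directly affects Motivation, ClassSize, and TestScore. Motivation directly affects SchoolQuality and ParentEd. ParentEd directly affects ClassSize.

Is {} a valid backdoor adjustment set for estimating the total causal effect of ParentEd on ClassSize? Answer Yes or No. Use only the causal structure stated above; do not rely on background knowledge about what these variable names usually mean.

Backdoor paths from ParentEd to ClassSize (paths whose first edge points into ParentEd):
  P1: ParentEd <- Motivation <- Tutoring -> ClassSize
Condition 1 (no descendant of ParentEd in the set): holds — descendants of ParentEd are {ClassSize}; none are in {}.
Condition 2 (every backdoor path blocked by {}):
  P1: open — no interior node is in the conditioning set.
{} does not satisfy the backdoor criterion.

No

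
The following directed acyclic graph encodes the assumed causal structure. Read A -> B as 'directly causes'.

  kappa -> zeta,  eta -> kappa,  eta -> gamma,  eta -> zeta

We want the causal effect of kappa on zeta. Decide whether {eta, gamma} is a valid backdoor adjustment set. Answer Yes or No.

Backdoor paths from kappa to zeta (paths whose first edge points into kappa):
  P1: kappa <- eta -> zeta
Condition 1 (no descendant of kappa in the set): holds — descendants of kappa are {zeta}; none are in {eta, gamma}.
Condition 2 (every backdoor path blocked by {eta, gamma}):
  P1: blocked at fork node eta ∈ conditioning set.
{eta, gamma} satisfies the backdoor criterion.

Yes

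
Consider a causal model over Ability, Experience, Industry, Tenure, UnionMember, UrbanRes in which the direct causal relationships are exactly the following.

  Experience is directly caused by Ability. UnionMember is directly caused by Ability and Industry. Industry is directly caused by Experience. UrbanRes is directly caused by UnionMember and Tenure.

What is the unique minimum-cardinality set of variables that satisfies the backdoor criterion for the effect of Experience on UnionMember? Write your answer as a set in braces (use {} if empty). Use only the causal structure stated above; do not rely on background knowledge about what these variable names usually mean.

Variables eligible for adjustment (non-descendants of Experience, excluding Experience and UnionMember): {Ability, Tenure}.
Backdoor paths from Experience to UnionMember:
  P1: Experience <- Ability -> UnionMember
The empty set is not sufficient: P1 (Experience <- Ability -> UnionMember) has no collider blocking it and no conditioned non-collider, so it is open.
Try {Ability}:
  P1: blocked at fork node Ability ∈ conditioning set.
{Ability} contains no descendant of Experience and blocks every backdoor path.
No other singleton works — e.g. {Tenure} leaves P1 open — so {Ability} is the unique smallest valid adjustment set.

{Ability}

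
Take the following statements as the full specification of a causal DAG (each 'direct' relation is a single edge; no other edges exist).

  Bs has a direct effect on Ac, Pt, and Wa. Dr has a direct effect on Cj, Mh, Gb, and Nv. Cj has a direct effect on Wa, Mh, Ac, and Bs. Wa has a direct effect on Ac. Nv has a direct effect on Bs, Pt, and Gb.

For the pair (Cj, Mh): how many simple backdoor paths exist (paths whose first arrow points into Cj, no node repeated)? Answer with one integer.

1

A backdoor path from Cj to Mh is any simple undirected path whose first edge points into Cj (i.e. leaves Cj via a parent).
Parents of Cj: {Dr}.
Enumerating:
  P1: Cj <- Dr -> Mh
That exhausts the simple backdoor paths. Count: 1.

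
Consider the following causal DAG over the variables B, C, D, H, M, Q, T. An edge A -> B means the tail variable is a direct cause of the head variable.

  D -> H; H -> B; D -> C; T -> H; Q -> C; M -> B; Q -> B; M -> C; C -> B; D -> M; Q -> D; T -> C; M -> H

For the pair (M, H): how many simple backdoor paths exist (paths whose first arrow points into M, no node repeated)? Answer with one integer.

A backdoor path from M to H is any simple undirected path whose first edge points into M (i.e. leaves M via a parent).
Parents of M: {D}.
Enumerating:
  P1: M <- D <- Q -> C <- T -> H
  P2: M <- D <- Q -> C -> B <- H
  P3: M <- D <- Q -> B <- H
  P4: M <- D <- Q -> B <- C <- T -> H
  P5: M <- D -> H
  P6: M <- D -> C <- T -> H
  P7: M <- D -> C <- Q -> B <- H
  P8: M <- D -> C -> B <- H
That exhausts the simple backdoor paths. Count: 8.

8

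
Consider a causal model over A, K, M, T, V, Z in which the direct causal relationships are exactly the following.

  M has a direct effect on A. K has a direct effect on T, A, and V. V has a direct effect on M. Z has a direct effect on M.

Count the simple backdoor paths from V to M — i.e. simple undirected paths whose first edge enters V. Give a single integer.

A backdoor path from V to M is any simple undirected path whose first edge points into V (i.e. leaves V via a parent).
Parents of V: {K}.
Enumerating:
  P1: V <- K -> A <- M
That exhausts the simple backdoor paths. Count: 1.

1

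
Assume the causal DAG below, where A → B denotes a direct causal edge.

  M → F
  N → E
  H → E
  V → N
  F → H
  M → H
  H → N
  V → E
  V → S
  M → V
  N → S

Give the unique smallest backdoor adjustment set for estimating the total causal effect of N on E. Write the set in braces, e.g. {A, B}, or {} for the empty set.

{H, V}

Variables eligible for adjustment (non-descendants of N, excluding N and E): {F, H, M, V}.
Backdoor paths from N to E:
  P1: N <- H <- M -> V -> E
  P2: N <- H <- F <- M -> V -> E
  P3: N <- H -> E
  P4: N <- V <- M -> F -> H -> E
  P5: N <- V <- M -> H -> E
  P6: N <- V -> E
The empty set is not sufficient: P1 (N <- H <- M -> V -> E) has no collider blocking it and no conditioned non-collider, so it is open.
Try {H, V}:
  P1: blocked at chain node H ∈ conditioning set.
  P2: blocked at chain node H ∈ conditioning set.
  P3: blocked at fork node H ∈ conditioning set.
  P4: blocked at chain node V ∈ conditioning set.
  P5: blocked at chain node V ∈ conditioning set.
  P6: blocked at fork node V ∈ conditioning set.
{H, V} contains no descendant of N and blocks every backdoor path.
Every element of {H, V} is needed (dropping H leaves P3 open; dropping V leaves P6 open), so no proper subset is valid.
Among all size-2 subsets of the eligible variables, only {H, V} blocks every backdoor path, so it is the unique smallest valid adjustment set.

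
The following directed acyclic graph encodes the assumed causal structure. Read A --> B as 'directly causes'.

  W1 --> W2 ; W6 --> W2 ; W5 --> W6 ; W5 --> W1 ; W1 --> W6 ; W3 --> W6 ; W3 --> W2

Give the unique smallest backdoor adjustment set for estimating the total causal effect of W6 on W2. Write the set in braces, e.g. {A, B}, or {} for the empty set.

Variables eligible for adjustment (non-descendants of W6, excluding W6 and W2): {W1, W3, W5}.
Backdoor paths from W6 to W2:
  P1: W6 <- W5 -> W1 -> W2
  P2: W6 <- W3 -> W2
  P3: W6 <- W1 -> W2
The empty set is not sufficient: P1 (W6 <- W5 -> W1 -> W2) has no collider blocking it and no conditioned non-collider, so it is open.
Try {W1, W3}:
  P1: blocked at chain node W1 ∈ conditioning set.
  P2: blocked at fork node W3 ∈ conditioning set.
  P3: blocked at fork node W1 ∈ conditioning set.
{W1, W3} contains no descendant of W6 and blocks every backdoor path.
Every element of {W1, W3} is needed (dropping W1 leaves P1 open; dropping W3 leaves P2 open), so no proper subset is valid.
Among all size-2 subsets of the eligible variables, only {W1, W3} blocks every backdoor path, so it is the unique smallest valid adjustment set.

{W1, W3}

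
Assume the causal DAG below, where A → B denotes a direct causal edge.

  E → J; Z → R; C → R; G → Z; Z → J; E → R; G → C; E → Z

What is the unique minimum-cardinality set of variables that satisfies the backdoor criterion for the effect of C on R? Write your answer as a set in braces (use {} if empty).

Variables eligible for adjustment (non-descendants of C, excluding C and R): {E, G, J, Z}.
Backdoor paths from C to R:
  P1: C <- G -> Z <- E -> R
  P2: C <- G -> Z -> J <- E -> R
  P3: C <- G -> Z -> R
The empty set is not sufficient: P3 (C <- G -> Z -> R) has no collider blocking it and no conditioned non-collider, so it is open.
Try {G}:
  P1: blocked at fork node G ∈ conditioning set.
  P2: blocked at fork node G ∈ conditioning set.
  P3: blocked at fork node G ∈ conditioning set.
{G} contains no descendant of C and blocks every backdoor path.
No other singleton works — e.g. {E} leaves P3 open — so {G} is the unique smallest valid adjustment set.

{G}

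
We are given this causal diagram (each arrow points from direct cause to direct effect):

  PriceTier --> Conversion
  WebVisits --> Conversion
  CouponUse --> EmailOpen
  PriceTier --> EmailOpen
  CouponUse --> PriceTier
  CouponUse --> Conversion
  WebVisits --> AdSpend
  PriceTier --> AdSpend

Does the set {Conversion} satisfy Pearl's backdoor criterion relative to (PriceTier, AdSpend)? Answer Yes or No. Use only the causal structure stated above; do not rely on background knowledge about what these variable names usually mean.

Backdoor paths from PriceTier to AdSpend (paths whose first edge points into PriceTier):
  P1: PriceTier <- CouponUse -> Conversion <- WebVisits -> AdSpend
Condition 1 (no descendant of PriceTier in the set): FAILS — Conversion is a descendant of PriceTier.
Condition 2 (every backdoor path blocked by {Conversion}):
  P1: open — collider(s) Conversion are conditioned on (or have a conditioned descendant) and no non-collider on the path is in the set.
{Conversion} does not satisfy the backdoor criterion.

No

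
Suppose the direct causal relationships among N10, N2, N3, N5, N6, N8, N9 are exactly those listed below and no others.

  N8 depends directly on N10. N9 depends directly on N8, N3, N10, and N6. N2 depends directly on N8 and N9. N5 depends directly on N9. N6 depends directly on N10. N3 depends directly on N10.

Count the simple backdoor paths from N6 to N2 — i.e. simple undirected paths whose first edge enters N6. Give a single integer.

6

A backdoor path from N6 to N2 is any simple undirected path whose first edge points into N6 (i.e. leaves N6 via a parent).
Parents of N6: {N10}.
Enumerating:
  P1: N6 <- N10 -> N3 -> N9 <- N8 -> N2
  P2: N6 <- N10 -> N3 -> N9 -> N2
  P3: N6 <- N10 -> N8 -> N9 -> N2
  P4: N6 <- N10 -> N8 -> N2
  P5: N6 <- N10 -> N9 <- N8 -> N2
  P6: N6 <- N10 -> N9 -> N2
That exhausts the simple backdoor paths. Count: 6.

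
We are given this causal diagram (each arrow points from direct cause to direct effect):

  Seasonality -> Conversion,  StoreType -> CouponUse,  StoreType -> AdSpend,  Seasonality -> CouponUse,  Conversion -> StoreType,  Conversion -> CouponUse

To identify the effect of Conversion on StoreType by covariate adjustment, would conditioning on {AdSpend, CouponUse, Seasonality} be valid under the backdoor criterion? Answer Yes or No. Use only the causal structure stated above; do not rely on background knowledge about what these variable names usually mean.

Backdoor paths from Conversion to StoreType (paths whose first edge points into Conversion):
  P1: Conversion <- Seasonality -> CouponUse <- StoreType
Condition 1 (no descendant of Conversion in the set): FAILS — AdSpend and CouponUse are descendants of Conversion.
Condition 2 (every backdoor path blocked by {AdSpend, CouponUse, Seasonality}):
  P1: blocked at fork node Seasonality ∈ conditioning set.
{AdSpend, CouponUse, Seasonality} does not satisfy the backdoor criterion.

No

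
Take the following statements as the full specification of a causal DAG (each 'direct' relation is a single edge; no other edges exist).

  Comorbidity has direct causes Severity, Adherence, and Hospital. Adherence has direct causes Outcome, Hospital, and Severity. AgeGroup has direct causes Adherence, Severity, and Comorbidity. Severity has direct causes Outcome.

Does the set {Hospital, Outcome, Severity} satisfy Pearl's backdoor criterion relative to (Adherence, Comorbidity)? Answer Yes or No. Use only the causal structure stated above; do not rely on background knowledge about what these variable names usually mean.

Yes

Backdoor paths from Adherence to Comorbidity (paths whose first edge points into Adherence):
  P1: Adherence <- Outcome -> Severity -> Comorbidity
  P2: Adherence <- Outcome -> Severity -> AgeGroup <- Comorbidity
  P3: Adherence <- Severity -> Comorbidity
  P4: Adherence <- Severity -> AgeGroup <- Comorbidity
  P5: Adherence <- Hospital -> Comorbidity
Condition 1 (no descendant of Adherence in the set): holds — descendants of Adherence are {AgeGroup, Comorbidity}; none are in {Hospital, Outcome, Severity}.
Condition 2 (every backdoor path blocked by {Hospital, Outcome, Severity}):
  P1: blocked at fork node Outcome ∈ conditioning set.
  P2: blocked at fork node Outcome ∈ conditioning set.
  P3: blocked at fork node Severity ∈ conditioning set.
  P4: blocked at fork node Severity ∈ conditioning set.
  P5: blocked at fork node Hospital ∈ conditioning set.
{Hospital, Outcome, Severity} satisfies the backdoor criterion.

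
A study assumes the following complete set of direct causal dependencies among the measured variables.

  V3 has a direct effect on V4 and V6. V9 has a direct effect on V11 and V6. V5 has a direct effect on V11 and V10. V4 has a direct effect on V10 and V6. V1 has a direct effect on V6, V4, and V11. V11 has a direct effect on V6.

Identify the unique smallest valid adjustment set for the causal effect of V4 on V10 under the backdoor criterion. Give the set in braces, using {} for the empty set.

Variables eligible for adjustment (non-descendants of V4, excluding V4 and V10): {V1, V11, V3, V5, V9}.
Backdoor paths from V4 to V10:
  P1: V4 <- V1 -> V11 <- V5 -> V10
  P2: V4 <- V1 -> V6 <- V9 -> V11 <- V5 -> V10
  P3: V4 <- V1 -> V6 <- V11 <- V5 -> V10
  P4: V4 <- V3 -> V6 <- V1 -> V11 <- V5 -> V10
  P5: V4 <- V3 -> V6 <- V9 -> V11 <- V5 -> V10
  P6: V4 <- V3 -> V6 <- V11 <- V5 -> V10
Each backdoor path contains an unconditioned collider, so every path is already blocked with the empty conditioning set:
  P1: blocked at collider V11 (neither it nor any descendant is in the conditioning set).
  P2: blocked at collider V6 (neither it nor any descendant is in the conditioning set).
  P3: blocked at collider V6 (neither it nor any descendant is in the conditioning set).
  P4: blocked at collider V6 (neither it nor any descendant is in the conditioning set).
  P5: blocked at collider V6 (neither it nor any descendant is in the conditioning set).
  P6: blocked at collider V6 (neither it nor any descendant is in the conditioning set).
The empty set is therefore the unique smallest valid set.

{}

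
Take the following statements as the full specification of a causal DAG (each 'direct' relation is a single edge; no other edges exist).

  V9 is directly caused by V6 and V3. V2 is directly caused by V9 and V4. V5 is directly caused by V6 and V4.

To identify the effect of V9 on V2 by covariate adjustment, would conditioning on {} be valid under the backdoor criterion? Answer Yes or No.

Yes

Backdoor paths from V9 to V2 (paths whose first edge points into V9):
  P1: V9 <- V6 -> V5 <- V4 -> V2
Condition 1 (no descendant of V9 in the set): holds — descendants of V9 are {V2}; none are in {}.
Condition 2 (every backdoor path blocked by {}):
  P1: blocked at collider V5 (neither it nor any descendant is in the conditioning set).
{} satisfies the backdoor criterion.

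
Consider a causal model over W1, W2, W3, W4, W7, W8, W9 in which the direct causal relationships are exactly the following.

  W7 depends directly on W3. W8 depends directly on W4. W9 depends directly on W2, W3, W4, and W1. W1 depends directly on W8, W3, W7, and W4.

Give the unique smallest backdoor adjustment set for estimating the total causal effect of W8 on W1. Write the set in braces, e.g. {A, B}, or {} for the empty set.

Variables eligible for adjustment (non-descendants of W8, excluding W8 and W1): {W2, W3, W4, W7}.
Backdoor paths from W8 to W1:
  P1: W8 <- W4 -> W1
  P2: W8 <- W4 -> W9 <- W3 -> W7 -> W1
  P3: W8 <- W4 -> W9 <- W3 -> W1
  P4: W8 <- W4 -> W9 <- W1
The empty set is not sufficient: P1 (W8 <- W4 -> W1) has no collider blocking it and no conditioned non-collider, so it is open.
Try {W4}:
  P1: blocked at fork node W4 ∈ conditioning set.
  P2: blocked at fork node W4 ∈ conditioning set.
  P3: blocked at fork node W4 ∈ conditioning set.
  P4: blocked at fork node W4 ∈ conditioning set.
{W4} contains no descendant of W8 and blocks every backdoor path.
No other singleton works — e.g. {W3} leaves P1 open — so {W4} is the unique smallest valid adjustment set.

{W4}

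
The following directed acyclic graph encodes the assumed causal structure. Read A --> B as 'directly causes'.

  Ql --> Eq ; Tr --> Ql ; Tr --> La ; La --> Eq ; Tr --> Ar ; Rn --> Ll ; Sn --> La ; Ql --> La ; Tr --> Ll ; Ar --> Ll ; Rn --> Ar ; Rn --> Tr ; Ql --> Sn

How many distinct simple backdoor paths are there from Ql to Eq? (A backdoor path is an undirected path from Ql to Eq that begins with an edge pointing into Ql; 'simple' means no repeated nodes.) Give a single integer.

A backdoor path from Ql to Eq is any simple undirected path whose first edge points into Ql (i.e. leaves Ql via a parent).
Parents of Ql: {Tr}.
Enumerating:
  P1: Ql <- Tr -> La -> Eq
That exhausts the simple backdoor paths. Count: 1.

1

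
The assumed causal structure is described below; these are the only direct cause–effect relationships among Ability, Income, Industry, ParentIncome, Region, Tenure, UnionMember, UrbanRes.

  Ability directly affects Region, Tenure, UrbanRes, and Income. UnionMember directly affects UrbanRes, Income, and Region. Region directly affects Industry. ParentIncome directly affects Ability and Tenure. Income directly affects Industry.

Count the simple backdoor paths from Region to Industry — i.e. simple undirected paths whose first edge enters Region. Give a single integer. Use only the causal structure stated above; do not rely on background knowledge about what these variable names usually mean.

4

A backdoor path from Region to Industry is any simple undirected path whose first edge points into Region (i.e. leaves Region via a parent).
Parents of Region: {Ability, UnionMember}.
Enumerating:
  P1: Region <- UnionMember -> Income -> Industry
  P2: Region <- UnionMember -> UrbanRes <- Ability -> Income -> Industry
  P3: Region <- Ability -> Income -> Industry
  P4: Region <- Ability -> UrbanRes <- UnionMember -> Income -> Industry
That exhausts the simple backdoor paths. Count: 4.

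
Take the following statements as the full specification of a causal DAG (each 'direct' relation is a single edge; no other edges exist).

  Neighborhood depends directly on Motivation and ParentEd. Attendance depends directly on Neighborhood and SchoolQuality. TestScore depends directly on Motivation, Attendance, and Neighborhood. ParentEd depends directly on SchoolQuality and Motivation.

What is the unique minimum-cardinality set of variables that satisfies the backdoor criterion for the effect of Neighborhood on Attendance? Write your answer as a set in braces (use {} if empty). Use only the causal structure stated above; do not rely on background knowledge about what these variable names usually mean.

Variables eligible for adjustment (non-descendants of Neighborhood, excluding Neighborhood and Attendance): {Motivation, ParentEd, SchoolQuality}.
Backdoor paths from Neighborhood to Attendance:
  P1: Neighborhood <- Motivation -> ParentEd <- SchoolQuality -> Attendance
  P2: Neighborhood <- Motivation -> TestScore <- Attendance
  P3: Neighborhood <- ParentEd <- SchoolQuality -> Attendance
  P4: Neighborhood <- ParentEd <- Motivation -> TestScore <- Attendance
The empty set is not sufficient: P3 (Neighborhood <- ParentEd <- SchoolQuality -> Attendance) has no collider blocking it and no conditioned non-collider, so it is open.
Try {SchoolQuality}:
  P1: blocked at collider ParentEd (neither it nor any descendant is in the conditioning set).
  P2: blocked at collider TestScore (neither it nor any descendant is in the conditioning set).
  P3: blocked at fork node SchoolQuality ∈ conditioning set.
  P4: blocked at collider TestScore (neither it nor any descendant is in the conditioning set).
{SchoolQuality} contains no descendant of Neighborhood and blocks every backdoor path.
No other singleton works — e.g. {Motivation} leaves P3 open — so {SchoolQuality} is the unique smallest valid adjustment set.

{SchoolQuality}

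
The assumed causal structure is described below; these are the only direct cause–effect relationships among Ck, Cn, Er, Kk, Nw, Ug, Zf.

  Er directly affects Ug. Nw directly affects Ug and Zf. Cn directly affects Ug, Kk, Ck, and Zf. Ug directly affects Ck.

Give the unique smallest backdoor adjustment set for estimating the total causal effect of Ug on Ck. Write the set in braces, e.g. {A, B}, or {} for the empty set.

Variables eligible for adjustment (non-descendants of Ug, excluding Ug and Ck): {Cn, Er, Kk, Nw, Zf}.
Backdoor paths from Ug to Ck:
  P1: Ug <- Cn -> Ck
  P2: Ug <- Nw -> Zf <- Cn -> Ck
The empty set is not sufficient: P1 (Ug <- Cn -> Ck) has no collider blocking it and no conditioned non-collider, so it is open.
Try {Cn}:
  P1: blocked at fork node Cn ∈ conditioning set.
  P2: blocked at collider Zf (neither it nor any descendant is in the conditioning set).
{Cn} contains no descendant of Ug and blocks every backdoor path.
No other singleton works — e.g. {Nw} leaves P1 open — so {Cn} is the unique smallest valid adjustment set.

{Cn}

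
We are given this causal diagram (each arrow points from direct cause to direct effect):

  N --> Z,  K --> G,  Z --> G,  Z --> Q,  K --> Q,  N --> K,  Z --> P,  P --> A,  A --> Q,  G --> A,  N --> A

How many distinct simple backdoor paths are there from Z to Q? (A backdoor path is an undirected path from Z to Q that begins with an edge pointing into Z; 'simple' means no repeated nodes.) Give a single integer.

4

A backdoor path from Z to Q is any simple undirected path whose first edge points into Z (i.e. leaves Z via a parent).
Parents of Z: {N}.
Enumerating:
  P1: Z <- N -> K -> G -> A -> Q
  P2: Z <- N -> K -> Q
  P3: Z <- N -> A <- G <- K -> Q
  P4: Z <- N -> A -> Q
That exhausts the simple backdoor paths. Count: 4.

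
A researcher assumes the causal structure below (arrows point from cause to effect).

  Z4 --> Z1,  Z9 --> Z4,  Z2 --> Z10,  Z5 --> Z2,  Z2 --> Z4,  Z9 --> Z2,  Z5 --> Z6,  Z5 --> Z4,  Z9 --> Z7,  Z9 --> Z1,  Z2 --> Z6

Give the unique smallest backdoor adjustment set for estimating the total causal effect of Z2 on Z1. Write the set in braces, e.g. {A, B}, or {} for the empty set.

Variables eligible for adjustment (non-descendants of Z2, excluding Z2 and Z1): {Z5, Z7, Z9}.
Backdoor paths from Z2 to Z1:
  P1: Z2 <- Z5 -> Z4 <- Z9 -> Z1
  P2: Z2 <- Z5 -> Z4 -> Z1
  P3: Z2 <- Z9 -> Z4 -> Z1
  P4: Z2 <- Z9 -> Z1
The empty set is not sufficient: P2 (Z2 <- Z5 -> Z4 -> Z1) has no collider blocking it and no conditioned non-collider, so it is open.
Try {Z5, Z9}:
  P1: blocked at fork node Z5 ∈ conditioning set.
  P2: blocked at fork node Z5 ∈ conditioning set.
  P3: blocked at fork node Z9 ∈ conditioning set.
  P4: blocked at fork node Z9 ∈ conditioning set.
{Z5, Z9} contains no descendant of Z2 and blocks every backdoor path.
Every element of {Z5, Z9} is needed (dropping Z5 leaves P2 open; dropping Z9 leaves P3 open), so no proper subset is valid.
Among all size-2 subsets of the eligible variables, only {Z5, Z9} blocks every backdoor path, so it is the unique smallest valid adjustment set.

{Z5, Z9}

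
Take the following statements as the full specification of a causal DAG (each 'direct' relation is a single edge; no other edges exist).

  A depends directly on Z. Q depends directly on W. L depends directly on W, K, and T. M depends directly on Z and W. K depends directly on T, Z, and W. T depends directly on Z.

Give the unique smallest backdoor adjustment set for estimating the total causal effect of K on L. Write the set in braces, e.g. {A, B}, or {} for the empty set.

Variables eligible for adjustment (non-descendants of K, excluding K and L): {A, M, Q, T, W, Z}.
Backdoor paths from K to L:
  P1: K <- W -> L
  P2: K <- W -> M <- Z -> T -> L
  P3: K <- Z -> T -> L
  P4: K <- Z -> M <- W -> L
  P5: K <- T <- Z -> M <- W -> L
  P6: K <- T -> L
The empty set is not sufficient: P1 (K <- W -> L) has no collider blocking it and no conditioned non-collider, so it is open.
Try {T, W}:
  P1: blocked at fork node W ∈ conditioning set.
  P2: blocked at fork node W ∈ conditioning set.
  P3: blocked at chain node T ∈ conditioning set.
  P4: blocked at collider M (neither it nor any descendant is in the conditioning set).
  P5: blocked at chain node T ∈ conditioning set.
  P6: blocked at fork node T ∈ conditioning set.
{T, W} contains no descendant of K and blocks every backdoor path.
Every element of {T, W} is needed (dropping T leaves P3 open; dropping W leaves P1 open), so no proper subset is valid.
Among all size-2 subsets of the eligible variables, only {T, W} blocks every backdoor path, so it is the unique smallest valid adjustment set.

{T, W}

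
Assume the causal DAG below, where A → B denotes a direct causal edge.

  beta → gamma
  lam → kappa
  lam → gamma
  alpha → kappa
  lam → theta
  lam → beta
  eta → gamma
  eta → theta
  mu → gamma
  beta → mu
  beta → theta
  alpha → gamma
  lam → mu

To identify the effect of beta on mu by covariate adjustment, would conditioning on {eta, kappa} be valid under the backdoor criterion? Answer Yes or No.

Backdoor paths from beta to mu (paths whose first edge points into beta):
  P1: beta <- lam -> mu
  P2: beta <- lam -> kappa <- alpha -> gamma <- mu
  P3: beta <- lam -> theta <- eta -> gamma <- mu
  P4: beta <- lam -> gamma <- mu
Condition 1 (no descendant of beta in the set): holds — descendants of beta are {gamma, mu, theta}; none are in {eta, kappa}.
Condition 2 (every backdoor path blocked by {eta, kappa}):
  P1: open — no interior node is in the conditioning set.
  P2: blocked at collider gamma (neither it nor any descendant is in the conditioning set).
  P3: blocked at collider theta (neither it nor any descendant is in the conditioning set).
  P4: blocked at collider gamma (neither it nor any descendant is in the conditioning set).
{eta, kappa} does not satisfy the backdoor criterion.

No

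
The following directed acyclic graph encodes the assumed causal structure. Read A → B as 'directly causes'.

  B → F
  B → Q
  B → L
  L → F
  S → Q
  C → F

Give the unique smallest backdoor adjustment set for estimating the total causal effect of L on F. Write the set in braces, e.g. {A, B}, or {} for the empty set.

{B}

Variables eligible for adjustment (non-descendants of L, excluding L and F): {B, C, Q, S}.
Backdoor paths from L to F:
  P1: L <- B -> F
The empty set is not sufficient: P1 (L <- B -> F) has no collider blocking it and no conditioned non-collider, so it is open.
Try {B}:
  P1: blocked at fork node B ∈ conditioning set.
{B} contains no descendant of L and blocks every backdoor path.
No other singleton works — e.g. {C} leaves P1 open — so {B} is the unique smallest valid adjustment set.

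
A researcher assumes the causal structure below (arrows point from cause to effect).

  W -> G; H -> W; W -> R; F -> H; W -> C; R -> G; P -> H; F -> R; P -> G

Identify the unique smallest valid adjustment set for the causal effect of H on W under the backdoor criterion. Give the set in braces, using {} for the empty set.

{}

Variables eligible for adjustment (non-descendants of H, excluding H and W): {F, P}.
Backdoor paths from H to W:
  P1: H <- P -> G <- W
  P2: H <- P -> G <- R <- W
  P3: H <- F -> R <- W
  P4: H <- F -> R -> G <- W
Each backdoor path contains an unconditioned collider, so every path is already blocked with the empty conditioning set:
  P1: blocked at collider G (neither it nor any descendant is in the conditioning set).
  P2: blocked at collider G (neither it nor any descendant is in the conditioning set).
  P3: blocked at collider R (neither it nor any descendant is in the conditioning set).
  P4: blocked at collider G (neither it nor any descendant is in the conditioning set).
The empty set is therefore the unique smallest valid set.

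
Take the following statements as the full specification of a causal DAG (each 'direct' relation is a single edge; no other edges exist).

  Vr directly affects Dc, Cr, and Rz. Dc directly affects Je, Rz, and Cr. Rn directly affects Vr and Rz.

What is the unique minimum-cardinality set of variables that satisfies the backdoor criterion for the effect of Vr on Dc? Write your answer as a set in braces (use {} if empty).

Variables eligible for adjustment (non-descendants of Vr, excluding Vr and Dc): {Rn}.
Backdoor paths from Vr to Dc:
  P1: Vr <- Rn -> Rz <- Dc
Each backdoor path contains an unconditioned collider, so every path is already blocked with the empty conditioning set:
  P1: blocked at collider Rz (neither it nor any descendant is in the conditioning set).
The empty set is therefore the unique smallest valid set.

{}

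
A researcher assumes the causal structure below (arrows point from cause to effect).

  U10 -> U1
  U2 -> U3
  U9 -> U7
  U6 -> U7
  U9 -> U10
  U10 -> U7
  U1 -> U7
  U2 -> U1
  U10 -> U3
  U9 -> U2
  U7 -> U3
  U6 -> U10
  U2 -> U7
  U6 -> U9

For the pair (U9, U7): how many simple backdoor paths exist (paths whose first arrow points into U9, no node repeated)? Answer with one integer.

A backdoor path from U9 to U7 is any simple undirected path whose first edge points into U9 (i.e. leaves U9 via a parent).
Parents of U9: {U6}.
Enumerating:
  P1: U9 <- U6 -> U10 -> U1 <- U2 -> U7
  P2: U9 <- U6 -> U10 -> U1 <- U2 -> U3 <- U7
  P3: U9 <- U6 -> U10 -> U1 -> U7
  P4: U9 <- U6 -> U10 -> U7
  P5: U9 <- U6 -> U10 -> U3 <- U2 -> U1 -> U7
  P6: U9 <- U6 -> U10 -> U3 <- U2 -> U7
  P7: U9 <- U6 -> U10 -> U3 <- U7
  P8: U9 <- U6 -> U7
That exhausts the simple backdoor paths. Count: 8.

8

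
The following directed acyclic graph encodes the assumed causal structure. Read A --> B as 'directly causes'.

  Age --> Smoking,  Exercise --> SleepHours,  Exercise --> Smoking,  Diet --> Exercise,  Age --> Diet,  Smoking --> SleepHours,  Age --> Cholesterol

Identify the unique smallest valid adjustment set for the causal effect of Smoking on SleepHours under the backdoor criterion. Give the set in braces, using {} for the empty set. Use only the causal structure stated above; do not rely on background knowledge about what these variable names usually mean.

Variables eligible for adjustment (non-descendants of Smoking, excluding Smoking and SleepHours): {Age, Cholesterol, Diet, Exercise}.
Backdoor paths from Smoking to SleepHours:
  P1: Smoking <- Age -> Diet -> Exercise -> SleepHours
  P2: Smoking <- Exercise -> SleepHours
The empty set is not sufficient: P1 (Smoking <- Age -> Diet -> Exercise -> SleepHours) has no collider blocking it and no conditioned non-collider, so it is open.
Try {Exercise}:
  P1: blocked at chain node Exercise ∈ conditioning set.
  P2: blocked at fork node Exercise ∈ conditioning set.
{Exercise} contains no descendant of Smoking and blocks every backdoor path.
No other singleton works — e.g. {Age} leaves P2 open — so {Exercise} is the unique smallest valid adjustment set.

{Exercise}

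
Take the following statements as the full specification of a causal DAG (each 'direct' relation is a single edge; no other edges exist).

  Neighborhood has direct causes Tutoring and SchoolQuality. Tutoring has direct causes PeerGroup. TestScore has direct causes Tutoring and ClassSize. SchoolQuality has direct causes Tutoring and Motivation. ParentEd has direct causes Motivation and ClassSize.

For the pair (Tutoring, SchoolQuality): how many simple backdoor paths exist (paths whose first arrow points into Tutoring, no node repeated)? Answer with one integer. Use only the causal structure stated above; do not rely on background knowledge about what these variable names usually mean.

A backdoor path from Tutoring to SchoolQuality is any simple undirected path whose first edge points into Tutoring (i.e. leaves Tutoring via a parent).
Parents of Tutoring: {PeerGroup}.
No simple path from any parent of Tutoring reaches SchoolQuality without revisiting Tutoring, so there are no backdoor paths.

0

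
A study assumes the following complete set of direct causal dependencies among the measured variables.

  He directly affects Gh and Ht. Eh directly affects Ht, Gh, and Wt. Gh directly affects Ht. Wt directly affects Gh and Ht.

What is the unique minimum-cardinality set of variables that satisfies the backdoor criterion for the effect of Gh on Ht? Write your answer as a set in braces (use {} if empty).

{Eh, He, Wt}

Variables eligible for adjustment (non-descendants of Gh, excluding Gh and Ht): {Eh, He, Wt}.
Backdoor paths from Gh to Ht:
  P1: Gh <- Eh -> Wt -> Ht
  P2: Gh <- Eh -> Ht
  P3: Gh <- He -> Ht
  P4: Gh <- Wt <- Eh -> Ht
  P5: Gh <- Wt -> Ht
The empty set is not sufficient: P1 (Gh <- Eh -> Wt -> Ht) has no collider blocking it and no conditioned non-collider, so it is open.
Try {Eh, He, Wt}:
  P1: blocked at fork node Eh ∈ conditioning set.
  P2: blocked at fork node Eh ∈ conditioning set.
  P3: blocked at fork node He ∈ conditioning set.
  P4: blocked at chain node Wt ∈ conditioning set.
  P5: blocked at fork node Wt ∈ conditioning set.
{Eh, He, Wt} contains no descendant of Gh and blocks every backdoor path.
Every element of {Eh, He, Wt} is needed (dropping Eh leaves P2 open; dropping He leaves P3 open; dropping Wt leaves P5 open), so no proper subset is valid.
Among all size-3 subsets of the eligible variables, only {Eh, He, Wt} blocks every backdoor path, so it is the unique smallest valid adjustment set.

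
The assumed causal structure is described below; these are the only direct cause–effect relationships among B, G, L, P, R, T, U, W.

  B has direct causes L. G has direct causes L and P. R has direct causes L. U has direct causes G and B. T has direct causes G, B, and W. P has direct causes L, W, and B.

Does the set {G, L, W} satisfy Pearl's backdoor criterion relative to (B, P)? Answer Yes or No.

No

Backdoor paths from B to P (paths whose first edge points into B):
  P1: B <- L -> P
  P2: B <- L -> G <- P
  P3: B <- L -> G -> T <- W -> P
Condition 1 (no descendant of B in the set): FAILS — G is a descendant of B.
Condition 2 (every backdoor path blocked by {G, L, W}):
  P1: blocked at fork node L ∈ conditioning set.
  P2: blocked at fork node L ∈ conditioning set.
  P3: blocked at fork node L ∈ conditioning set.
{G, L, W} does not satisfy the backdoor criterion.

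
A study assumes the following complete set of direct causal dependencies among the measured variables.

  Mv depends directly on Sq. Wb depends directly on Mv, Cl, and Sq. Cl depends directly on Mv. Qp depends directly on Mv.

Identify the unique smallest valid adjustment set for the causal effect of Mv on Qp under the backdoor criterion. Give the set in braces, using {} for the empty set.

Variables eligible for adjustment (non-descendants of Mv, excluding Mv and Qp): {Sq}.
Backdoor paths from Mv to Qp:
  (none)
With no backdoor paths the empty set already satisfies the criterion, and it is trivially minimal.

{}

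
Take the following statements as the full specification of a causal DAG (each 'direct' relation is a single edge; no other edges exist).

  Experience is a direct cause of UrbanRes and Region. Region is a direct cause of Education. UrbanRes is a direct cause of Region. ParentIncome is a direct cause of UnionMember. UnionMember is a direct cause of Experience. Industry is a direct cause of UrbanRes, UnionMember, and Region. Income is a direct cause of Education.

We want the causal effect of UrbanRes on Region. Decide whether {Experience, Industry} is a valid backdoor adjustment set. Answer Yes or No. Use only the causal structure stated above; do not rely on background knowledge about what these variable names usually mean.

Yes

Backdoor paths from UrbanRes to Region (paths whose first edge points into UrbanRes):
  P1: UrbanRes <- Industry -> UnionMember -> Experience -> Region
  P2: UrbanRes <- Industry -> Region
  P3: UrbanRes <- Experience <- UnionMember <- Industry -> Region
  P4: UrbanRes <- Experience -> Region
Condition 1 (no descendant of UrbanRes in the set): holds — descendants of UrbanRes are {Education, Region}; none are in {Experience, Industry}.
Condition 2 (every backdoor path blocked by {Experience, Industry}):
  P1: blocked at fork node Industry ∈ conditioning set.
  P2: blocked at fork node Industry ∈ conditioning set.
  P3: blocked at chain node Experience ∈ conditioning set.
  P4: blocked at fork node Experience ∈ conditioning set.
{Experience, Industry} satisfies the backdoor criterion.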